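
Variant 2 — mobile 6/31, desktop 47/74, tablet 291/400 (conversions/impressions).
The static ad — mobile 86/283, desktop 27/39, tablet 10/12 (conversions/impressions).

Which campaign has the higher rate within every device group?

Mobile: Variant 2 6/31 = 19.4%, the static ad 86/283 = 30.4% → the static ad
Desktop: Variant 2 47/74 = 63.5%, the static ad 27/39 = 69.2% → the static ad
Tablet: Variant 2 291/400 = 72.8%, the static ad 10/12 = 83.3% → the static ad
The static ad has the higher rate in all 3 groups.

the static ad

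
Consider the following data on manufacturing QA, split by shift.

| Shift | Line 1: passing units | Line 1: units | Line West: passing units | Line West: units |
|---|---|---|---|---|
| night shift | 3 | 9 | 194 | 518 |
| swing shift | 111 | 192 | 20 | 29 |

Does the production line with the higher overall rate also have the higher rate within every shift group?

Night shift: Line 1 3/9 = 33.3%, Line West 194/518 = 37.5% → Line West
Swing shift: Line 1 111/192 = 57.8%, Line West 20/29 = 69.0% → Line West
Overall: Line 1 114/201 = 56.7%, Line West 214/547 = 39.1% → Line 1
Line West wins each shift group but Line 1 wins overall — the comparison reverses. Line West's units skew toward night shift, which has a lower base rate.

No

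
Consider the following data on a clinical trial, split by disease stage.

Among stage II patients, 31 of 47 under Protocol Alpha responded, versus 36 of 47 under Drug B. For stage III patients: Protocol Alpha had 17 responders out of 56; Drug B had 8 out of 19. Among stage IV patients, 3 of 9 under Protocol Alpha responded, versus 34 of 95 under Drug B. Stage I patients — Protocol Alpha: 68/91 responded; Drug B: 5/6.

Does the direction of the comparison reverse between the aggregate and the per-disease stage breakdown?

Stage II: Protocol Alpha 31/47 = 66.0%, Drug B 36/47 = 76.6% → Drug B
Stage III: Protocol Alpha 17/56 = 30.4%, Drug B 8/19 = 42.1% → Drug B
Stage IV: Protocol Alpha 3/9 = 33.3%, Drug B 34/95 = 35.8% → Drug B
Stage I: Protocol Alpha 68/91 = 74.7%, Drug B 5/6 = 83.3% → Drug B
Overall: Protocol Alpha 119/203 = 58.6%, Drug B 83/167 = 49.7% → Protocol Alpha
Drug B wins each disease group but Protocol Alpha wins overall — the comparison reverses. Drug B's patients skew toward stage IV, which has a lower base rate.

Yes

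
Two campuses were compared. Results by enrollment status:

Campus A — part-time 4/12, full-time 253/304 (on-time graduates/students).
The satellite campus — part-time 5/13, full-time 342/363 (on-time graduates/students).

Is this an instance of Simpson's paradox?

No

Part-time: Campus A 4/12 = 33.3%, the satellite campus 5/13 = 38.5% → the satellite campus
Full-time: Campus A 253/304 = 83.2%, the satellite campus 342/363 = 94.2% → the satellite campus
Overall: Campus A 257/316 = 81.3%, the satellite campus 347/376 = 92.3% → the satellite campus
The satellite campus wins overall and in every enrollment group — no reversal.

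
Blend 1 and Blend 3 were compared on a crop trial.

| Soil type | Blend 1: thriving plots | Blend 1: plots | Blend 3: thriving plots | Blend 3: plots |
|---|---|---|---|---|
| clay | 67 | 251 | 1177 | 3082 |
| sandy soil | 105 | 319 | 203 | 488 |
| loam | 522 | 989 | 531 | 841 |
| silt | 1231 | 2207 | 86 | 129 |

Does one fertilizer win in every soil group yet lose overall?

Clay: Blend 1 67/251 = 26.7%, Blend 3 1177/3082 = 38.2% → Blend 3
Sandy soil: Blend 1 105/319 = 32.9%, Blend 3 203/488 = 41.6% → Blend 3
Loam: Blend 1 522/989 = 52.8%, Blend 3 531/841 = 63.1% → Blend 3
Silt: Blend 1 1231/2207 = 55.8%, Blend 3 86/129 = 66.7% → Blend 3
Overall: Blend 1 1925/3766 = 51.1%, Blend 3 1997/4540 = 44.0% → Blend 1
Blend 3 wins each soil group but Blend 1 wins overall — the comparison reverses. Blend 3's plots skew toward clay, which has a lower base rate.

Yes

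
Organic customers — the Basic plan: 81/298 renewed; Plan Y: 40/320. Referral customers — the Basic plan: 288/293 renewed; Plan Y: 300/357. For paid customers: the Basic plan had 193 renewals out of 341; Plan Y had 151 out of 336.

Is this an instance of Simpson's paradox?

Organic: the Basic plan 81/298 = 27.2%, Plan Y 40/320 = 12.5% → the Basic plan
Referral: the Basic plan 288/293 = 98.3%, Plan Y 300/357 = 84.0% → the Basic plan
Paid: the Basic plan 193/341 = 56.6%, Plan Y 151/336 = 44.9% → the Basic plan
Overall: the Basic plan 562/932 = 60.3%, Plan Y 491/1013 = 48.5% → the Basic plan
The Basic plan wins overall and in every signup group — no reversal.

No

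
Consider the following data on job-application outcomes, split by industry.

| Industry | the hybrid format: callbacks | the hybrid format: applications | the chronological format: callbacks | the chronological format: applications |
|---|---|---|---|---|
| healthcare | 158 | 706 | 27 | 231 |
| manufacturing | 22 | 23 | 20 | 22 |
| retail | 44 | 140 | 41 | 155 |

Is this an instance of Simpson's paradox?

No

Healthcare: the hybrid format 158/706 = 22.4%, the chronological format 27/231 = 11.7% → the hybrid format
Manufacturing: the hybrid format 22/23 = 95.7%, the chronological format 20/22 = 90.9% → the hybrid format
Retail: the hybrid format 44/140 = 31.4%, the chronological format 41/155 = 26.5% → the hybrid format
Overall: the hybrid format 224/869 = 25.8%, the chronological format 88/408 = 21.6% → the hybrid format
The hybrid format wins overall and in every industry group — no reversal.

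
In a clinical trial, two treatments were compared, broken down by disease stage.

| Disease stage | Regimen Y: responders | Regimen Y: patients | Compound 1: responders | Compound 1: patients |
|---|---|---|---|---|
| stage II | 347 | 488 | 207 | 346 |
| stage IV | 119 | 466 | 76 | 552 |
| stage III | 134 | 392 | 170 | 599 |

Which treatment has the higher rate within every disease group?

Stage II: Regimen Y 347/488 = 71.1%, Compound 1 207/346 = 59.8% → Regimen Y
Stage IV: Regimen Y 119/466 = 25.5%, Compound 1 76/552 = 13.8% → Regimen Y
Stage III: Regimen Y 134/392 = 34.2%, Compound 1 170/599 = 28.4% → Regimen Y
Regimen Y has the higher rate in all 3 groups.

Regimen Y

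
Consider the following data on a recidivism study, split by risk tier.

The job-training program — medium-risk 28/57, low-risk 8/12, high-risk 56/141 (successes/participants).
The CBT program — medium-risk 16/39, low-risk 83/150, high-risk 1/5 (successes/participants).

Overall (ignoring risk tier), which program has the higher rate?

the CBT program

Medium-risk: the job-training program 28/57 = 49.1%, the CBT program 16/39 = 41.0% → the job-training program
Low-risk: the job-training program 8/12 = 66.7%, the CBT program 83/150 = 55.3% → the job-training program
High-risk: the job-training program 56/141 = 39.7%, the CBT program 1/5 = 20.0% → the job-training program
Overall: the job-training program 92/210 = 43.8%, the CBT program 100/194 = 51.5% → the CBT program
(The job-training program wins every risk group but the CBT program wins overall — the job-training program's participants skew toward the low-rate high-risk group.)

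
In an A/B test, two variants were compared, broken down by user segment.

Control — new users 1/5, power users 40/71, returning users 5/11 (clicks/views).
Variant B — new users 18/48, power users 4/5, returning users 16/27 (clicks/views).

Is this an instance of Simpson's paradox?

Yes

New users: Control 1/5 = 20.0%, Variant B 18/48 = 37.5% → Variant B
Power users: Control 40/71 = 56.3%, Variant B 4/5 = 80.0% → Variant B
Returning users: Control 5/11 = 45.5%, Variant B 16/27 = 59.3% → Variant B
Overall: Control 46/87 = 52.9%, Variant B 38/80 = 47.5% → Control
Variant B wins each user group but Control wins overall — the comparison reverses. Variant B's views skew toward new users, which has a lower base rate.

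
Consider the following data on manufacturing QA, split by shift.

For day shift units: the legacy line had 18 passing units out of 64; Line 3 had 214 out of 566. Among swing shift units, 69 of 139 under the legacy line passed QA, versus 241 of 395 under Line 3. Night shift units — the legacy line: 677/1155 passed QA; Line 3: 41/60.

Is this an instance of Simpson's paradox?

Day shift: the legacy line 18/64 = 28.1%, Line 3 214/566 = 37.8% → Line 3
Swing shift: the legacy line 69/139 = 49.6%, Line 3 241/395 = 61.0% → Line 3
Night shift: the legacy line 677/1155 = 58.6%, Line 3 41/60 = 68.3% → Line 3
Overall: the legacy line 764/1358 = 56.3%, Line 3 496/1021 = 48.6% → the legacy line
Line 3 wins each shift group but the legacy line wins overall — the comparison reverses. Line 3's units skew toward day shift, which has a lower base rate.

Yes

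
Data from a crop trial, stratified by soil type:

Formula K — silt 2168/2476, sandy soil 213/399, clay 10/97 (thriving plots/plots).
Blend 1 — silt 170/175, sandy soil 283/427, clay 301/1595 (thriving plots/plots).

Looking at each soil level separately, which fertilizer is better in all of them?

Blend 1

Silt: Formula K 2168/2476 = 87.6%, Blend 1 170/175 = 97.1% → Blend 1
Sandy soil: Formula K 213/399 = 53.4%, Blend 1 283/427 = 66.3% → Blend 1
Clay: Formula K 10/97 = 10.3%, Blend 1 301/1595 = 18.9% → Blend 1
Blend 1 has the higher rate in all 3 groups.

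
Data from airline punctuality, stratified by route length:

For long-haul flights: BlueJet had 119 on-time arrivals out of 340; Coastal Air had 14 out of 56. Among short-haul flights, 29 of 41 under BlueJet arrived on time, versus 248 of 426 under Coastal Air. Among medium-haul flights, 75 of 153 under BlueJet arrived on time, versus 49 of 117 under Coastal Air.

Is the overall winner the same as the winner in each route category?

Long-haul: BlueJet 119/340 = 35.0%, Coastal Air 14/56 = 25.0% → BlueJet
Short-haul: BlueJet 29/41 = 70.7%, Coastal Air 248/426 = 58.2% → BlueJet
Medium-haul: BlueJet 75/153 = 49.0%, Coastal Air 49/117 = 41.9% → BlueJet
Overall: BlueJet 223/534 = 41.8%, Coastal Air 311/599 = 51.9% → Coastal Air
BlueJet wins each route group but Coastal Air wins overall — the comparison reverses. BlueJet's flights skew toward long-haul, which has a lower base rate.

No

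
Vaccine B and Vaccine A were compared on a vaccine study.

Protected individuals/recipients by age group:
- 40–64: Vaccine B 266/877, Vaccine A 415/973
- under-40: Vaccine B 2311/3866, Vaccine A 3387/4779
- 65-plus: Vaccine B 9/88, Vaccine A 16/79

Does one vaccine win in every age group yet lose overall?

40–64: Vaccine B 266/877 = 30.3%, Vaccine A 415/973 = 42.7% → Vaccine A
Under-40: Vaccine B 2311/3866 = 59.8%, Vaccine A 3387/4779 = 70.9% → Vaccine A
65-plus: Vaccine B 9/88 = 10.2%, Vaccine A 16/79 = 20.3% → Vaccine A
Overall: Vaccine B 2586/4831 = 53.5%, Vaccine A 3818/5831 = 65.5% → Vaccine A
Vaccine A wins overall and in every age group — no reversal.

No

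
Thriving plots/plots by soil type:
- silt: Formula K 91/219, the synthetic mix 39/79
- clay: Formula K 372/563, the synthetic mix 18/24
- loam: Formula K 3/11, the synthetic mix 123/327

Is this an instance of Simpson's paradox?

Yes

Silt: Formula K 91/219 = 41.6%, the synthetic mix 39/79 = 49.4% → the synthetic mix
Clay: Formula K 372/563 = 66.1%, the synthetic mix 18/24 = 75.0% → the synthetic mix
Loam: Formula K 3/11 = 27.3%, the synthetic mix 123/327 = 37.6% → the synthetic mix
Overall: Formula K 466/793 = 58.8%, the synthetic mix 180/430 = 41.9% → Formula K
The synthetic mix wins each soil group but Formula K wins overall — the comparison reverses. The synthetic mix's plots skew toward loam, which has a lower base rate.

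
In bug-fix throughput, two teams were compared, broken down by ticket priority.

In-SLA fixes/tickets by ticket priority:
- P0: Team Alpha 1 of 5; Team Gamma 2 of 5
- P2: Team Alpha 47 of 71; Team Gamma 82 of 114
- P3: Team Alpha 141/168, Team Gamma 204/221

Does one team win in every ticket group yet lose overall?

No

P0: Team Alpha 1/5 = 20.0%, Team Gamma 2/5 = 40.0% → Team Gamma
P2: Team Alpha 47/71 = 66.2%, Team Gamma 82/114 = 71.9% → Team Gamma
P3: Team Alpha 141/168 = 83.9%, Team Gamma 204/221 = 92.3% → Team Gamma
Overall: Team Alpha 189/244 = 77.5%, Team Gamma 288/340 = 84.7% → Team Gamma
Team Gamma wins overall and in every ticket group — no reversal.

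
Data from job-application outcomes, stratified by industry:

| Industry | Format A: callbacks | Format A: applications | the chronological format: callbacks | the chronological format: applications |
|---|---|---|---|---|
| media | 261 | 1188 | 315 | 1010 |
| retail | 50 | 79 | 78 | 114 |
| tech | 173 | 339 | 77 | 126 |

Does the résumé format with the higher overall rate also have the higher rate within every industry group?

Yes

Media: Format A 261/1188 = 22.0%, the chronological format 315/1010 = 31.2% → the chronological format
Retail: Format A 50/79 = 63.3%, the chronological format 78/114 = 68.4% → the chronological format
Tech: Format A 173/339 = 51.0%, the chronological format 77/126 = 61.1% → the chronological format
Overall: Format A 484/1606 = 30.1%, the chronological format 470/1250 = 37.6% → the chronological format
The chronological format wins overall and in every industry group — no reversal.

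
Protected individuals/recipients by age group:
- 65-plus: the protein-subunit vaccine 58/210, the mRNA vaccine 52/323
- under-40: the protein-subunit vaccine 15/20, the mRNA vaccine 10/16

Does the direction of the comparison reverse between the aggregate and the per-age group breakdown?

No

65-plus: the protein-subunit vaccine 58/210 = 27.6%, the mRNA vaccine 52/323 = 16.1% → the protein-subunit vaccine
Under-40: the protein-subunit vaccine 15/20 = 75.0%, the mRNA vaccine 10/16 = 62.5% → the protein-subunit vaccine
Overall: the protein-subunit vaccine 73/230 = 31.7%, the mRNA vaccine 62/339 = 18.3% → the protein-subunit vaccine
The protein-subunit vaccine wins overall and in every age group — no reversal.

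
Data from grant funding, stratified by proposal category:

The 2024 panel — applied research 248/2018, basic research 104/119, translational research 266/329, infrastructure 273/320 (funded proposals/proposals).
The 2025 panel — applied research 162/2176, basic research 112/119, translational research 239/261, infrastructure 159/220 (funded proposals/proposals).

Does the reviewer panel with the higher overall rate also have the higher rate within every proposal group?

Applied research: the 2024 panel 248/2018 = 12.3%, the 2025 panel 162/2176 = 7.4% → the 2024 panel
Basic research: the 2024 panel 104/119 = 87.4%, the 2025 panel 112/119 = 94.1% → the 2025 panel
Translational research: the 2024 panel 266/329 = 80.9%, the 2025 panel 239/261 = 91.6% → the 2025 panel
Infrastructure: the 2024 panel 273/320 = 85.3%, the 2025 panel 159/220 = 72.3% → the 2024 panel
Overall: the 2024 panel 891/2786 = 32.0%, the 2025 panel 672/2776 = 24.2% → the 2024 panel
Neither sweeps: the 2024 panel wins 2 of 4 groups, the 2025 panel wins 2. The 2024 panel wins overall but not every group — no Simpson reversal.

No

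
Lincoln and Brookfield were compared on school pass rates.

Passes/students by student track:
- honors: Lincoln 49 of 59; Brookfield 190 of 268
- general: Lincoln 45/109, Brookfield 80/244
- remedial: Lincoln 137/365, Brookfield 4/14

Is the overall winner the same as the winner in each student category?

Honors: Lincoln 49/59 = 83.1%, Brookfield 190/268 = 70.9% → Lincoln
General: Lincoln 45/109 = 41.3%, Brookfield 80/244 = 32.8% → Lincoln
Remedial: Lincoln 137/365 = 37.5%, Brookfield 4/14 = 28.6% → Lincoln
Overall: Lincoln 231/533 = 43.3%, Brookfield 274/526 = 52.1% → Brookfield
Lincoln wins each student group but Brookfield wins overall — the comparison reverses. Lincoln's students skew toward remedial, which has a lower base rate.

No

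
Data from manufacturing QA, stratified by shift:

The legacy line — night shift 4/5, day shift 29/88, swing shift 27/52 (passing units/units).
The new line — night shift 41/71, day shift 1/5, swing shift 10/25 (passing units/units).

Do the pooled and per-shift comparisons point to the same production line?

No

Night shift: the legacy line 4/5 = 80.0%, the new line 41/71 = 57.7% → the legacy line
Day shift: the legacy line 29/88 = 33.0%, the new line 1/5 = 20.0% → the legacy line
Swing shift: the legacy line 27/52 = 51.9%, the new line 10/25 = 40.0% → the legacy line
Overall: the legacy line 60/145 = 41.4%, the new line 52/101 = 51.5% → the new line
The legacy line wins each shift group but the new line wins overall — the comparison reverses. The legacy line's units skew toward day shift, which has a lower base rate.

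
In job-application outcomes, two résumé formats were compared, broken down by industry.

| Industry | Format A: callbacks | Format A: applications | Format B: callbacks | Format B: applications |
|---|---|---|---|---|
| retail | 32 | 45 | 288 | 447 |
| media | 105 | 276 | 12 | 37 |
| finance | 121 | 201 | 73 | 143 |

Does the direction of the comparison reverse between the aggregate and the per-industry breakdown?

Yes

Retail: Format A 32/45 = 71.1%, Format B 288/447 = 64.4% → Format A
Media: Format A 105/276 = 38.0%, Format B 12/37 = 32.4% → Format A
Finance: Format A 121/201 = 60.2%, Format B 73/143 = 51.0% → Format A
Overall: Format A 258/522 = 49.4%, Format B 373/627 = 59.5% → Format B
Format A wins each industry group but Format B wins overall — the comparison reverses. Format A's applications skew toward media, which has a lower base rate.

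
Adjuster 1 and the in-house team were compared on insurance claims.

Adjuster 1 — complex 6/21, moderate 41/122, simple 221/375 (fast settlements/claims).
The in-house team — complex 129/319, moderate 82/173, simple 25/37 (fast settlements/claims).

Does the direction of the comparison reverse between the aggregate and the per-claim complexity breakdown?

Complex: Adjuster 1 6/21 = 28.6%, the in-house team 129/319 = 40.4% → the in-house team
Moderate: Adjuster 1 41/122 = 33.6%, the in-house team 82/173 = 47.4% → the in-house team
Simple: Adjuster 1 221/375 = 58.9%, the in-house team 25/37 = 67.6% → the in-house team
Overall: Adjuster 1 268/518 = 51.7%, the in-house team 236/529 = 44.6% → Adjuster 1
The in-house team wins each claim group but Adjuster 1 wins overall — the comparison reverses. The in-house team's claims skew toward complex, which has a lower base rate.

Yes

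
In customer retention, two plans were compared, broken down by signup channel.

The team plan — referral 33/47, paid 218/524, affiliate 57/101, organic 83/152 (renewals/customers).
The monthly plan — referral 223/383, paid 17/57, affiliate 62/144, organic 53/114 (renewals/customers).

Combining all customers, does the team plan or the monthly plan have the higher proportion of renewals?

the monthly plan

Referral: the team plan 33/47 = 70.2%, the monthly plan 223/383 = 58.2% → the team plan
Paid: the team plan 218/524 = 41.6%, the monthly plan 17/57 = 29.8% → the team plan
Affiliate: the team plan 57/101 = 56.4%, the monthly plan 62/144 = 43.1% → the team plan
Organic: the team plan 83/152 = 54.6%, the monthly plan 53/114 = 46.5% → the team plan
Overall: the team plan 391/824 = 47.5%, the monthly plan 355/698 = 50.9% → the monthly plan
(The team plan wins every signup group but the monthly plan wins overall — the team plan's customers skew toward the low-rate paid group.)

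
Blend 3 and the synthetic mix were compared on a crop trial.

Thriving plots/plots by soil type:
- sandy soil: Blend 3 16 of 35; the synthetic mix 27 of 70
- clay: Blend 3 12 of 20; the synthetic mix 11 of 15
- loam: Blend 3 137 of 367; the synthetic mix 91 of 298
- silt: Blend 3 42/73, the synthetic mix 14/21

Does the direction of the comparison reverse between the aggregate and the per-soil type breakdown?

Sandy soil: Blend 3 16/35 = 45.7%, the synthetic mix 27/70 = 38.6% → Blend 3
Clay: Blend 3 12/20 = 60.0%, the synthetic mix 11/15 = 73.3% → the synthetic mix
Loam: Blend 3 137/367 = 37.3%, the synthetic mix 91/298 = 30.5% → Blend 3
Silt: Blend 3 42/73 = 57.5%, the synthetic mix 14/21 = 66.7% → the synthetic mix
Overall: Blend 3 207/495 = 41.8%, the synthetic mix 143/404 = 35.4% → Blend 3
Neither sweeps: Blend 3 wins 2 of 4 groups, the synthetic mix wins 2. Blend 3 wins overall but not every group — no Simpson reversal.

No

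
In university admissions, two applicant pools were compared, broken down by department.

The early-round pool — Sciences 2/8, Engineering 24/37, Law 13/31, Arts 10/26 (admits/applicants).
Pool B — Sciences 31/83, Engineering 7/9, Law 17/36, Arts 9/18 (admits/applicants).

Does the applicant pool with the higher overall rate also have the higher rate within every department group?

No

Sciences: the early-round pool 2/8 = 25.0%, Pool B 31/83 = 37.3% → Pool B
Engineering: the early-round pool 24/37 = 64.9%, Pool B 7/9 = 77.8% → Pool B
Law: the early-round pool 13/31 = 41.9%, Pool B 17/36 = 47.2% → Pool B
Arts: the early-round pool 10/26 = 38.5%, Pool B 9/18 = 50.0% → Pool B
Overall: the early-round pool 49/102 = 48.0%, Pool B 64/146 = 43.8% → the early-round pool
Pool B wins each department group but the early-round pool wins overall — the comparison reverses. Pool B's applicants skew toward Sciences, which has a lower base rate.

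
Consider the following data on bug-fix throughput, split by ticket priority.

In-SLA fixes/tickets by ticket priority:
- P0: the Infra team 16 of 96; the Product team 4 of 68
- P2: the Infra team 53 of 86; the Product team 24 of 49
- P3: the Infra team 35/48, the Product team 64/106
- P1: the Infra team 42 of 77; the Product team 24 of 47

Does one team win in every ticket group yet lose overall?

No

P0: the Infra team 16/96 = 16.7%, the Product team 4/68 = 5.9% → the Infra team
P2: the Infra team 53/86 = 61.6%, the Product team 24/49 = 49.0% → the Infra team
P3: the Infra team 35/48 = 72.9%, the Product team 64/106 = 60.4% → the Infra team
P1: the Infra team 42/77 = 54.5%, the Product team 24/47 = 51.1% → the Infra team
Overall: the Infra team 146/307 = 47.6%, the Product team 116/270 = 43.0% → the Infra team
The Infra team wins overall and in every ticket group — no reversal.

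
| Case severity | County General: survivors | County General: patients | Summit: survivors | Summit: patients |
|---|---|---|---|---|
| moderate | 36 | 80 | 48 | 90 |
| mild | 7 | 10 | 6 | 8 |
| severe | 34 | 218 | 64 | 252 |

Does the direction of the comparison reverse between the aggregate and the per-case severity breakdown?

Moderate: County General 36/80 = 45.0%, Summit 48/90 = 53.3% → Summit
Mild: County General 7/10 = 70.0%, Summit 6/8 = 75.0% → Summit
Severe: County General 34/218 = 15.6%, Summit 64/252 = 25.4% → Summit
Overall: County General 77/308 = 25.0%, Summit 118/350 = 33.7% → Summit
Summit wins overall and in every case group — no reversal.

No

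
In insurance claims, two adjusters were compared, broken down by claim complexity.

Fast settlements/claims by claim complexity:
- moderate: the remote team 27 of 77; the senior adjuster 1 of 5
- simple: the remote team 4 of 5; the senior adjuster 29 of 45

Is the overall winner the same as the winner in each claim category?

No

Moderate: the remote team 27/77 = 35.1%, the senior adjuster 1/5 = 20.0% → the remote team
Simple: the remote team 4/5 = 80.0%, the senior adjuster 29/45 = 64.4% → the remote team
Overall: the remote team 31/82 = 37.8%, the senior adjuster 30/50 = 60.0% → the senior adjuster
The remote team wins each claim group but the senior adjuster wins overall — the comparison reverses. The remote team's claims skew toward moderate, which has a lower base rate.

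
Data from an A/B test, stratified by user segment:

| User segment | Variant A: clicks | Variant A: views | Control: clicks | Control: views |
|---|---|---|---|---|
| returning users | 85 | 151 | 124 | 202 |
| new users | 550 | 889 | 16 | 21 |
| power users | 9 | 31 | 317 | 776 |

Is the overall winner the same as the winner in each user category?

No

Returning users: Variant A 85/151 = 56.3%, Control 124/202 = 61.4% → Control
New users: Variant A 550/889 = 61.9%, Control 16/21 = 76.2% → Control
Power users: Variant A 9/31 = 29.0%, Control 317/776 = 40.9% → Control
Overall: Variant A 644/1071 = 60.1%, Control 457/999 = 45.7% → Variant A
Control wins each user group but Variant A wins overall — the comparison reverses. Control's views skew toward power users, which has a lower base rate.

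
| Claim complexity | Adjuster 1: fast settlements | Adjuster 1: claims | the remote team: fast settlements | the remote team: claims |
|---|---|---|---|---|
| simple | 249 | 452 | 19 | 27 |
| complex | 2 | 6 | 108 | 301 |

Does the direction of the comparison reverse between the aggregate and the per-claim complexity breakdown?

Simple: Adjuster 1 249/452 = 55.1%, the remote team 19/27 = 70.4% → the remote team
Complex: Adjuster 1 2/6 = 33.3%, the remote team 108/301 = 35.9% → the remote team
Overall: Adjuster 1 251/458 = 54.8%, the remote team 127/328 = 38.7% → Adjuster 1
The remote team wins each claim group but Adjuster 1 wins overall — the comparison reverses. The remote team's claims skew toward complex, which has a lower base rate.

Yes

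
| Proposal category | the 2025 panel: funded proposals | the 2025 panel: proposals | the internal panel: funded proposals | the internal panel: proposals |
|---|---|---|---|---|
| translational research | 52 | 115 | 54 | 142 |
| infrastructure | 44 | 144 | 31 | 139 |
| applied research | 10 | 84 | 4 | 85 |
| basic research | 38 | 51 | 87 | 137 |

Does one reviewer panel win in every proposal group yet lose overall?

Translational research: the 2025 panel 52/115 = 45.2%, the internal panel 54/142 = 38.0% → the 2025 panel
Infrastructure: the 2025 panel 44/144 = 30.6%, the internal panel 31/139 = 22.3% → the 2025 panel
Applied research: the 2025 panel 10/84 = 11.9%, the internal panel 4/85 = 4.7% → the 2025 panel
Basic research: the 2025 panel 38/51 = 74.5%, the internal panel 87/137 = 63.5% → the 2025 panel
Overall: the 2025 panel 144/394 = 36.5%, the internal panel 176/503 = 35.0% → the 2025 panel
The 2025 panel wins overall and in every proposal group — no reversal.

No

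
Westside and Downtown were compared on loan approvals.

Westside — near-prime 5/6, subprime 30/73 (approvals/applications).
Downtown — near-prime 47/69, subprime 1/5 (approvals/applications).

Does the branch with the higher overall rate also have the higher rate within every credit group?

No

Near-prime: Westside 5/6 = 83.3%, Downtown 47/69 = 68.1% → Westside
Subprime: Westside 30/73 = 41.1%, Downtown 1/5 = 20.0% → Westside
Overall: Westside 35/79 = 44.3%, Downtown 48/74 = 64.9% → Downtown
Westside wins each credit group but Downtown wins overall — the comparison reverses. Westside's applications skew toward subprime, which has a lower base rate.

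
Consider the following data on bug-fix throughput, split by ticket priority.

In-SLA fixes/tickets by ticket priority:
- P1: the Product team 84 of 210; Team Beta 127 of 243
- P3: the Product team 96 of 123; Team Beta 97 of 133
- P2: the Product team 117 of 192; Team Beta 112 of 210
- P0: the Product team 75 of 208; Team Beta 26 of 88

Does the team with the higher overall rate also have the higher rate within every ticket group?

No

P1: the Product team 84/210 = 40.0%, Team Beta 127/243 = 52.3% → Team Beta
P3: the Product team 96/123 = 78.0%, Team Beta 97/133 = 72.9% → the Product team
P2: the Product team 117/192 = 60.9%, Team Beta 112/210 = 53.3% → the Product team
P0: the Product team 75/208 = 36.1%, Team Beta 26/88 = 29.5% → the Product team
Overall: the Product team 372/733 = 50.8%, Team Beta 362/674 = 53.7% → Team Beta
Neither sweeps: the Product team wins 3 of 4 groups, Team Beta wins 1. Team Beta wins overall but not every group — no Simpson reversal.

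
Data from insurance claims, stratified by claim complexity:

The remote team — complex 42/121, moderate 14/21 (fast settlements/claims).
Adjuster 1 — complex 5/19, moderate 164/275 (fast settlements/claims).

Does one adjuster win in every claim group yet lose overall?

Complex: the remote team 42/121 = 34.7%, Adjuster 1 5/19 = 26.3% → the remote team
Moderate: the remote team 14/21 = 66.7%, Adjuster 1 164/275 = 59.6% → the remote team
Overall: the remote team 56/142 = 39.4%, Adjuster 1 169/294 = 57.5% → Adjuster 1
The remote team wins each claim group but Adjuster 1 wins overall — the comparison reverses. The remote team's claims skew toward complex, which has a lower base rate.

Yes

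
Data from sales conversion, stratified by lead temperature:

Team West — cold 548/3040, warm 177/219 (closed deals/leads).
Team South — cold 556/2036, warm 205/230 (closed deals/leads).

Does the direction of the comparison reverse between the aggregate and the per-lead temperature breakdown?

No

Cold: Team West 548/3040 = 18.0%, Team South 556/2036 = 27.3% → Team South
Warm: Team West 177/219 = 80.8%, Team South 205/230 = 89.1% → Team South
Overall: Team West 725/3259 = 22.2%, Team South 761/2266 = 33.6% → Team South
Team South wins overall and in every lead group — no reversal.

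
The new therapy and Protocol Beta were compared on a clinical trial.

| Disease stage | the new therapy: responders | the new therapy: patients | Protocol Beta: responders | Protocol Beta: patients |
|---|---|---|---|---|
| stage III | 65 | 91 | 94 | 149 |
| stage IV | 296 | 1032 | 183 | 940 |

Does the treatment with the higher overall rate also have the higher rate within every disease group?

Stage III: the new therapy 65/91 = 71.4%, Protocol Beta 94/149 = 63.1% → the new therapy
Stage IV: the new therapy 296/1032 = 28.7%, Protocol Beta 183/940 = 19.5% → the new therapy
Overall: the new therapy 361/1123 = 32.1%, Protocol Beta 277/1089 = 25.4% → the new therapy
The new therapy wins overall and in every disease group — no reversal.

Yes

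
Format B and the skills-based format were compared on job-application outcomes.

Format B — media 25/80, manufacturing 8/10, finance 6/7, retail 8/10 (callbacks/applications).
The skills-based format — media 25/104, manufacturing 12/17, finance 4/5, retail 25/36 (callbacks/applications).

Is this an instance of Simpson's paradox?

Media: Format B 25/80 = 31.2%, the skills-based format 25/104 = 24.0% → Format B
Manufacturing: Format B 8/10 = 80.0%, the skills-based format 12/17 = 70.6% → Format B
Finance: Format B 6/7 = 85.7%, the skills-based format 4/5 = 80.0% → Format B
Retail: Format B 8/10 = 80.0%, the skills-based format 25/36 = 69.4% → Format B
Overall: Format B 47/107 = 43.9%, the skills-based format 66/162 = 40.7% → Format B
Format B wins overall and in every industry group — no reversal.

No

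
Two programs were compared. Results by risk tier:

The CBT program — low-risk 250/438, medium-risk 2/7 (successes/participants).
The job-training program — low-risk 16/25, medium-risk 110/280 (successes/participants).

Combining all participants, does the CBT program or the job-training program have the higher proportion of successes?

Low-risk: the CBT program 250/438 = 57.1%, the job-training program 16/25 = 64.0% → the job-training program
Medium-risk: the CBT program 2/7 = 28.6%, the job-training program 110/280 = 39.3% → the job-training program
Overall: the CBT program 252/445 = 56.6%, the job-training program 126/305 = 41.3% → the CBT program
(The job-training program wins every risk group but the CBT program wins overall — the job-training program's participants skew toward the low-rate medium-risk group.)

the CBT program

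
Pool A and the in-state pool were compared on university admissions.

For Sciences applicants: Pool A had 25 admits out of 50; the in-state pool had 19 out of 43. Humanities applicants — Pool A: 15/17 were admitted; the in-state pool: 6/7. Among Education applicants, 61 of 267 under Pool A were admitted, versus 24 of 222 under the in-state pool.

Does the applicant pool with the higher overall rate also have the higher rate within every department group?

Yes

Sciences: Pool A 25/50 = 50.0%, the in-state pool 19/43 = 44.2% → Pool A
Humanities: Pool A 15/17 = 88.2%, the in-state pool 6/7 = 85.7% → Pool A
Education: Pool A 61/267 = 22.8%, the in-state pool 24/222 = 10.8% → Pool A
Overall: Pool A 101/334 = 30.2%, the in-state pool 49/272 = 18.0% → Pool A
Pool A wins overall and in every department group — no reversal.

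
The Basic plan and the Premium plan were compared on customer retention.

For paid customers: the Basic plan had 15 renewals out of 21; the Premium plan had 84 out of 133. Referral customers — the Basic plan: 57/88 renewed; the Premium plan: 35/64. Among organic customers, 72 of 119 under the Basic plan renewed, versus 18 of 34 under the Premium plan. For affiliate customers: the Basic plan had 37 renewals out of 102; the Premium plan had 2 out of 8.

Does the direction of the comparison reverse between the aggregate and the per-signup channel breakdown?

Paid: the Basic plan 15/21 = 71.4%, the Premium plan 84/133 = 63.2% → the Basic plan
Referral: the Basic plan 57/88 = 64.8%, the Premium plan 35/64 = 54.7% → the Basic plan
Organic: the Basic plan 72/119 = 60.5%, the Premium plan 18/34 = 52.9% → the Basic plan
Affiliate: the Basic plan 37/102 = 36.3%, the Premium plan 2/8 = 25.0% → the Basic plan
Overall: the Basic plan 181/330 = 54.8%, the Premium plan 139/239 = 58.2% → the Premium plan
The Basic plan wins each signup group but the Premium plan wins overall — the comparison reverses. The Basic plan's customers skew toward affiliate, which has a lower base rate.

Yes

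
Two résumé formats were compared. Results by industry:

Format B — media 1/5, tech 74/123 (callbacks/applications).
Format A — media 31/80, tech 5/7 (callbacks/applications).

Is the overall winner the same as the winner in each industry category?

Media: Format B 1/5 = 20.0%, Format A 31/80 = 38.8% → Format A
Tech: Format B 74/123 = 60.2%, Format A 5/7 = 71.4% → Format A
Overall: Format B 75/128 = 58.6%, Format A 36/87 = 41.4% → Format B
Format A wins each industry group but Format B wins overall — the comparison reverses. Format A's applications skew toward media, which has a lower base rate.

No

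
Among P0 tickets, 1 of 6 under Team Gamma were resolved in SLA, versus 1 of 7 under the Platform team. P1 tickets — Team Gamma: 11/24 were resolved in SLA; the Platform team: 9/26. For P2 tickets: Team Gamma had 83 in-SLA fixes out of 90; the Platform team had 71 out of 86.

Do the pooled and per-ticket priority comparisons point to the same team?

Yes

P0: Team Gamma 1/6 = 16.7%, the Platform team 1/7 = 14.3% → Team Gamma
P1: Team Gamma 11/24 = 45.8%, the Platform team 9/26 = 34.6% → Team Gamma
P2: Team Gamma 83/90 = 92.2%, the Platform team 71/86 = 82.6% → Team Gamma
Overall: Team Gamma 95/120 = 79.2%, the Platform team 81/119 = 68.1% → Team Gamma
Team Gamma wins overall and in every ticket group — no reversal.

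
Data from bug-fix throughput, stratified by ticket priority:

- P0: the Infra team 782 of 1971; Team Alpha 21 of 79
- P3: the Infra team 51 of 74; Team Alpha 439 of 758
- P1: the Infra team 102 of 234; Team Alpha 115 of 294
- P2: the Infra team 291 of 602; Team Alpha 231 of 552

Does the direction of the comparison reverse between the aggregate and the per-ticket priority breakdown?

P0: the Infra team 782/1971 = 39.7%, Team Alpha 21/79 = 26.6% → the Infra team
P3: the Infra team 51/74 = 68.9%, Team Alpha 439/758 = 57.9% → the Infra team
P1: the Infra team 102/234 = 43.6%, Team Alpha 115/294 = 39.1% → the Infra team
P2: the Infra team 291/602 = 48.3%, Team Alpha 231/552 = 41.8% → the Infra team
Overall: the Infra team 1226/2881 = 42.6%, Team Alpha 806/1683 = 47.9% → Team Alpha
The Infra team wins each ticket group but Team Alpha wins overall — the comparison reverses. The Infra team's tickets skew toward P0, which has a lower base rate.

Yes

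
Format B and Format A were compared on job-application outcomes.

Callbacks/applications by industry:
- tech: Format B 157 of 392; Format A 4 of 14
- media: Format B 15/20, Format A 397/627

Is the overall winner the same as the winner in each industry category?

No

Tech: Format B 157/392 = 40.1%, Format A 4/14 = 28.6% → Format B
Media: Format B 15/20 = 75.0%, Format A 397/627 = 63.3% → Format B
Overall: Format B 172/412 = 41.7%, Format A 401/641 = 62.6% → Format A
Format B wins each industry group but Format A wins overall — the comparison reverses. Format B's applications skew toward tech, which has a lower base rate.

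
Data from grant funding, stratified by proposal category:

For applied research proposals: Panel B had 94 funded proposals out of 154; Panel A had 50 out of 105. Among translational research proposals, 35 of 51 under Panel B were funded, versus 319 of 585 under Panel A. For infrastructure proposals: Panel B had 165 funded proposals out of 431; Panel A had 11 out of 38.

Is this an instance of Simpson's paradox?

Applied research: Panel B 94/154 = 61.0%, Panel A 50/105 = 47.6% → Panel B
Translational research: Panel B 35/51 = 68.6%, Panel A 319/585 = 54.5% → Panel B
Infrastructure: Panel B 165/431 = 38.3%, Panel A 11/38 = 28.9% → Panel B
Overall: Panel B 294/636 = 46.2%, Panel A 380/728 = 52.2% → Panel A
Panel B wins each proposal group but Panel A wins overall — the comparison reverses. Panel B's proposals skew toward infrastructure, which has a lower base rate.

Yes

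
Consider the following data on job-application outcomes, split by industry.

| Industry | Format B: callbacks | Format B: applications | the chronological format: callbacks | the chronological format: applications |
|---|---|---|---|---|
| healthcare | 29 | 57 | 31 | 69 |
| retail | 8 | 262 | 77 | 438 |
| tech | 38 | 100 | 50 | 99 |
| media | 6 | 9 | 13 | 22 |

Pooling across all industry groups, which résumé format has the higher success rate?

the chronological format

Healthcare: Format B 29/57 = 50.9%, the chronological format 31/69 = 44.9% → Format B
Retail: Format B 8/262 = 3.1%, the chronological format 77/438 = 17.6% → the chronological format
Tech: Format B 38/100 = 38.0%, the chronological format 50/99 = 50.5% → the chronological format
Media: Format B 6/9 = 66.7%, the chronological format 13/22 = 59.1% → Format B
Overall: Format B 81/428 = 18.9%, the chronological format 171/628 = 27.2% → the chronological format
(Neither sweeps every industry group, but the chronological format has the higher pooled rate.)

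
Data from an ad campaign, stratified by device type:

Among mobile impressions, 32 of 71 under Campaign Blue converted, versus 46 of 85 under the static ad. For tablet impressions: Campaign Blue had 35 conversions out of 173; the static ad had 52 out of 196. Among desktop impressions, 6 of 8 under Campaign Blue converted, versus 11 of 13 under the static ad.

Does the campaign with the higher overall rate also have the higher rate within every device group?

Yes

Mobile: Campaign Blue 32/71 = 45.1%, the static ad 46/85 = 54.1% → the static ad
Tablet: Campaign Blue 35/173 = 20.2%, the static ad 52/196 = 26.5% → the static ad
Desktop: Campaign Blue 6/8 = 75.0%, the static ad 11/13 = 84.6% → the static ad
Overall: Campaign Blue 73/252 = 29.0%, the static ad 109/294 = 37.1% → the static ad
The static ad wins overall and in every device group — no reversal.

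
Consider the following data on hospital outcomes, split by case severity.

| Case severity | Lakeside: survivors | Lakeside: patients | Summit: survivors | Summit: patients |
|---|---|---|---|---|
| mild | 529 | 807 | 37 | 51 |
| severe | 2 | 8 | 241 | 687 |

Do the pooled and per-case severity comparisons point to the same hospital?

No

Mild: Lakeside 529/807 = 65.6%, Summit 37/51 = 72.5% → Summit
Severe: Lakeside 2/8 = 25.0%, Summit 241/687 = 35.1% → Summit
Overall: Lakeside 531/815 = 65.2%, Summit 278/738 = 37.7% → Lakeside
Summit wins each case group but Lakeside wins overall — the comparison reverses. Summit's patients skew toward severe, which has a lower base rate.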